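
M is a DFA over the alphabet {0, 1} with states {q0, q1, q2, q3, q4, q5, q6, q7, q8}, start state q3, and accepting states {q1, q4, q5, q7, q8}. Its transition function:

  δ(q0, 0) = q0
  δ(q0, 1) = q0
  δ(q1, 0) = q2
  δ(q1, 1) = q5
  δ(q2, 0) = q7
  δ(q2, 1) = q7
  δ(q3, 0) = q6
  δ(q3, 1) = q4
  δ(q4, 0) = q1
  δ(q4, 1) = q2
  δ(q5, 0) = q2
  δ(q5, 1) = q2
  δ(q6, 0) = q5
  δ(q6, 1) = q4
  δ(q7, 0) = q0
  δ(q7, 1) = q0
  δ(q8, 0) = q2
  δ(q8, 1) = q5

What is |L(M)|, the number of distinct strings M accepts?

27

The useful subgraph on states {q1, q2, q3, q4, q5, q6, q7} is acyclic, so L(M) is finite; the longest accepting path visits 7 useful states, giving maximum string length 6.
Counting accepting paths from q3 by length: 1 of length 1, 3 of length 2, 4 of length 3, 9 of length 4, 6 of length 5, 4 of length 6. Total 27.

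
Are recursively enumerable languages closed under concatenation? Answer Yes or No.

Yes

Dovetail over all split points of the input and all step bounds t = 1, 2, …, simulating the recogniser for L₁ on the prefix and the recogniser for L₂ on the suffix for t steps; accept if for some split both accept.
So the recursively enumerable languages are closed under concatenation.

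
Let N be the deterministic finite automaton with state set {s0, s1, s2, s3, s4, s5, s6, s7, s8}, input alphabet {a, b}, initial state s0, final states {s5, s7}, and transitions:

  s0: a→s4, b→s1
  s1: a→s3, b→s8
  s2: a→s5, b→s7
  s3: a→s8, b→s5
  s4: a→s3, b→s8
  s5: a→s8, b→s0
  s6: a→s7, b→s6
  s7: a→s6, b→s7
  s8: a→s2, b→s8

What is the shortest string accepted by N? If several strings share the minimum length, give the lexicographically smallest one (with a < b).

A breadth-first search from s0 reaches an accepting state first via the path s0 → s4 → s3 → s5 on input aab.
No string of length < 3 is accepted (BFS exhausts all shorter strings without reaching an accepting state), and aab is the lexicographically least accepting string of length 3.

aab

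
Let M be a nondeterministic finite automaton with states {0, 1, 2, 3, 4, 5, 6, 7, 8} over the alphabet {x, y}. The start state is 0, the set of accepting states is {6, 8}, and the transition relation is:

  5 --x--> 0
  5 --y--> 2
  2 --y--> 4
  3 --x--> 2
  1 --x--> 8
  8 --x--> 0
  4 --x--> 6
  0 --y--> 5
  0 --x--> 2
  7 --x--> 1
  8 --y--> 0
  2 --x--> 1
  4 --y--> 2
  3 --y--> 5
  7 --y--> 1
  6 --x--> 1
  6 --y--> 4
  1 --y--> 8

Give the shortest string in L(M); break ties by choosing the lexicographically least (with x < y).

xxx

A breadth-first search from 0 reaches an accepting state first via the path 0 → 2 → 1 → 8 on input xxx.
No string of length < 3 is accepted (BFS exhausts all shorter strings without reaching an accepting state), and xxx is the lexicographically least accepting string of length 3.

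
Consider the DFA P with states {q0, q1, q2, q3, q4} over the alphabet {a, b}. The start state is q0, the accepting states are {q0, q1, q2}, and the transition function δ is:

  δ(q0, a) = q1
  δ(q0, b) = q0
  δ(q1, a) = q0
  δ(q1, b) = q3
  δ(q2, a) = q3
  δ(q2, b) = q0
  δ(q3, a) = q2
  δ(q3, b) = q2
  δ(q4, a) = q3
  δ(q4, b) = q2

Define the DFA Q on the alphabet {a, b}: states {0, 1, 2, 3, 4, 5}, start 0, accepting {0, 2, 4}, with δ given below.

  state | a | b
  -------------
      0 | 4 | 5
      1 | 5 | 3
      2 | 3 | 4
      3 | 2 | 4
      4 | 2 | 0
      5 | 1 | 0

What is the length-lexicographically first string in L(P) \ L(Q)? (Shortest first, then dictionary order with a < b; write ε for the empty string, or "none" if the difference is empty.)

b

The string b is accepted by P but not by Q.
No shorter string lies in the difference, and b is the lexicographically first length-1 string in L(P) \ L(Q).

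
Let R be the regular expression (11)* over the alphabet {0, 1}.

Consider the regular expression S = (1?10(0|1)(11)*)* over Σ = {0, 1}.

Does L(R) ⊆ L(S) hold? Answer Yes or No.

The string 11 is in L(R) but not in L(S).
So L(R) ⊄ L(S).

No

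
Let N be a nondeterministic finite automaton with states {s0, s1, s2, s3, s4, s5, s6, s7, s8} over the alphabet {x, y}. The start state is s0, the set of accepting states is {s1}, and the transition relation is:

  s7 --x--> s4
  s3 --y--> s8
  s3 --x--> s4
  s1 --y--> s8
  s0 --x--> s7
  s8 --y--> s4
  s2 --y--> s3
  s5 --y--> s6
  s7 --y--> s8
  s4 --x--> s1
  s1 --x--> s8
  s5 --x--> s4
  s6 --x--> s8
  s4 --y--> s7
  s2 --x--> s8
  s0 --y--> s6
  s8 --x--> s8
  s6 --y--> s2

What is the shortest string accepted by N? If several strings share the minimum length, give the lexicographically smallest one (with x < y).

xxx

A breadth-first search from s0 reaches an accepting state first via the path s0 → s7 → s4 → s1 on input xxx.
No string of length < 3 is accepted (BFS exhausts all shorter strings without reaching an accepting state), and xxx is the lexicographically least accepting string of length 3.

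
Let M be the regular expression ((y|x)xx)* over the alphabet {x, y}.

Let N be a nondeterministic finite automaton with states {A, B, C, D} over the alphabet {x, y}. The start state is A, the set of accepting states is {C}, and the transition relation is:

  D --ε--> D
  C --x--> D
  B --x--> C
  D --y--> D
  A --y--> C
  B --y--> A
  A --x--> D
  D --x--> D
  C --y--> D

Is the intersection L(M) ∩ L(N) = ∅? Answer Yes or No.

Yes

Converting the expression M to a DFA (subset construction, then merging equivalent states) gives the minimal DFA with states {m0, m1, m2, m3}, start state m0, accepting states {m0} and transitions m0: x→m1, y→m1; m1: x→m2, y→m3; m2: x→m0, y→m3; m3: x→m3, y→m3.
Exploring the product automaton M × N from the start pair (m0, A), following both machines on each input symbol, reaches 6 state pairs: (m0, A), (m1, D), (m1, C), (m2, D), (m3, D), (m0, D).
M accepts in {m0} and N accepts in {C}; no reachable pair has both components accepting, so no string drives both machines to acceptance simultaneously and L(M) ∩ L(N) = ∅.
So no string is accepted by both, and the intersection is empty.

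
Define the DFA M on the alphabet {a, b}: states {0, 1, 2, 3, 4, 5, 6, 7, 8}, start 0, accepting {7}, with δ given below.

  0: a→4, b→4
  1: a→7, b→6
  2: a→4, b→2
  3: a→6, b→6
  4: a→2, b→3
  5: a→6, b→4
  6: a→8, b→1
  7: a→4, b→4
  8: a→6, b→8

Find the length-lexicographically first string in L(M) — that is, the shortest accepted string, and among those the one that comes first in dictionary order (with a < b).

A breadth-first search from 0 reaches an accepting state first via the path 0 → 4 → 3 → 6 → 1 → 7 on input ababa.
No string of length < 5 is accepted (BFS exhausts all shorter strings without reaching an accepting state), and ababa is the lexicographically least accepting string of length 5.

ababa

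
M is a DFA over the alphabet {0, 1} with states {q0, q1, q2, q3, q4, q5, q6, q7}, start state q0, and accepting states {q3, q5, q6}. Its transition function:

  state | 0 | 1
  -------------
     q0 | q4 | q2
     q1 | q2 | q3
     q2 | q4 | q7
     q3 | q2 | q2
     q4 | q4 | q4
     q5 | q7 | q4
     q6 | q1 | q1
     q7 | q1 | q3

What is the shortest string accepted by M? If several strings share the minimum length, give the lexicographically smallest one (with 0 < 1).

111

A breadth-first search from q0 reaches an accepting state first via the path q0 → q2 → q7 → q3 on input 111.
No string of length < 3 is accepted (BFS exhausts all shorter strings without reaching an accepting state), and 111 is the lexicographically least accepting string of length 3.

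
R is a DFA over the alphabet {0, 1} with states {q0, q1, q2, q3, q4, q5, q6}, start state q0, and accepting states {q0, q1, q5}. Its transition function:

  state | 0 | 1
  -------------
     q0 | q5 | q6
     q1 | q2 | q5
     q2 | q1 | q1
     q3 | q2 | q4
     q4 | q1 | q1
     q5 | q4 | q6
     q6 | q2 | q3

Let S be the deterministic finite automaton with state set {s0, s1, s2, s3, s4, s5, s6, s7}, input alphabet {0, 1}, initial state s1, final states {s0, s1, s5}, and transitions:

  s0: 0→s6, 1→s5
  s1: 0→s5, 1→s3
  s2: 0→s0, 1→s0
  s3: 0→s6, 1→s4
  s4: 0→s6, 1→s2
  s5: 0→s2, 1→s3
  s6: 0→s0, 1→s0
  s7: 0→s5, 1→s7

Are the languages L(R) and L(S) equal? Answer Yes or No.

Yes

Exploring the product automaton R × S from the start pair (q0, s1), following both machines on each input symbol, reaches 7 state pairs: (q0, s1), (q5, s5), (q6, s3), (q4, s2), (q2, s6), (q3, s4), (q1, s0).
R accepts in {q0, q1, q5} and S accepts in {s0, s1, s5}. In every reachable pair the two components are either both accepting — (q0, s1), (q5, s5), (q1, s0) — or both non-accepting, so no string is accepted by exactly one of the machines: L(R) \ L(S) and L(S) \ L(R) are both empty.
Hence every string is accepted by R iff it is accepted by S, and the two languages coincide.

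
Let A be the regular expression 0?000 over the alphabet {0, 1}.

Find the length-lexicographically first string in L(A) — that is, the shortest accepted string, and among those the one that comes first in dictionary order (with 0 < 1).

By inspection of the expression, no string of length less than 3 matches, and 000 is the lexicographically first match of length 3.

000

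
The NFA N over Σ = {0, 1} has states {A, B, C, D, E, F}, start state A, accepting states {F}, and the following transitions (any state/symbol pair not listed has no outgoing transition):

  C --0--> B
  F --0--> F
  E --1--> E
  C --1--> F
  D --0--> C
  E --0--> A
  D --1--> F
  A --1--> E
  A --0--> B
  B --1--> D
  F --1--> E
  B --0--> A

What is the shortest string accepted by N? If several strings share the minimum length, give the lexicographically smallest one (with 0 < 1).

A breadth-first search from A reaches an accepting state first via the path A → B → D → F on input 011.
No string of length < 3 is accepted (BFS exhausts all shorter strings without reaching an accepting state), and 011 is the lexicographically least accepting string of length 3.

011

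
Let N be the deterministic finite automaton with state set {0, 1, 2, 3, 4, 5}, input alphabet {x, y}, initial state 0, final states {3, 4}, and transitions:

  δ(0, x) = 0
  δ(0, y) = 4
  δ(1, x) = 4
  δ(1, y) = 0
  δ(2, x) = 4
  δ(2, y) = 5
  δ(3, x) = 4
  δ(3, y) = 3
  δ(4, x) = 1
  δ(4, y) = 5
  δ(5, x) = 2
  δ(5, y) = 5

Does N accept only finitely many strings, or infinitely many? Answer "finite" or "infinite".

infinite

State 0 is reachable from the start and can reach an accepting state, and it lies on the cycle 0 → 0.
Traversing that cycle any number of times yields accepted strings of unbounded length, so the language is infinite.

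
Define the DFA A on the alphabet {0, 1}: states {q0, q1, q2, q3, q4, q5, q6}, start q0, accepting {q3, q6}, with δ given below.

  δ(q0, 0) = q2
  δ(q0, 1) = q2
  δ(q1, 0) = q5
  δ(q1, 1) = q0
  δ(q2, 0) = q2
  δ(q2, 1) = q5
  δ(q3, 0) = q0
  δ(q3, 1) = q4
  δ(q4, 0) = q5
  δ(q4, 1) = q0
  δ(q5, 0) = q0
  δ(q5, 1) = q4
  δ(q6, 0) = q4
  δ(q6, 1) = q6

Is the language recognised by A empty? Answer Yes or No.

Yes

The states reachable from the start state are {q0, q2, q4, q5}.
None of the accepting states {q3, q6} is reachable, so no string is accepted and L(A) = ∅.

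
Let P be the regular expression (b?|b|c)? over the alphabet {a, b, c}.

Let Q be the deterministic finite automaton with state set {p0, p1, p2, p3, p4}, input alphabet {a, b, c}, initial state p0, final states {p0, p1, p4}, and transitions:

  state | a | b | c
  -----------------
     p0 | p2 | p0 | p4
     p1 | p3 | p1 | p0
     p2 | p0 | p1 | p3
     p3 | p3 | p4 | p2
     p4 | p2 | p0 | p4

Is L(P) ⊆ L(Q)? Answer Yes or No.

Yes

Converting the expression P to a DFA (subset construction, then merging equivalent states) gives the minimal DFA with states {r0, r1, r2}, start state r0, accepting states {r0, r2} and transitions r0: a→r1, b→r2, c→r2; r1: a→r1, b→r1, c→r1; r2: a→r1, b→r1, c→r1.
Exploring the product automaton P × Q from the start pair (r0, p0), following both machines on each input symbol, reaches 8 state pairs: (r0, p0), (r1, p2), (r2, p0), (r2, p4), (r1, p0), (r1, p1), (r1, p3), (r1, p4).
P accepts in {r0, r2} and Q accepts in {p0, p1, p4}. The reachable pairs whose P-component is accepting are (r0, p0), (r2, p0), (r2, p4); in each of them the Q-component is accepting too, so the product for L(P) \ L(Q) (P-component accepting, Q-component rejecting) has no reachable accepting pair and the difference is empty.
Hence every string in L(P) is also in L(Q).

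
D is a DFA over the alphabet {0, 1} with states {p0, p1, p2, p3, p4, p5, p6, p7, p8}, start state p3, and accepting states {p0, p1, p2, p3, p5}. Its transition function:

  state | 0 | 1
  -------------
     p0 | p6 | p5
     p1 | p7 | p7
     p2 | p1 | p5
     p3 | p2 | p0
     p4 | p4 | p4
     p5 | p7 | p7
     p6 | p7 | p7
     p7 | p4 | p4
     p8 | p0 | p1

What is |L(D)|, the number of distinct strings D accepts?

The useful subgraph on states {p0, p1, p2, p3, p5} is acyclic, so L(D) is finite; the longest accepting path visits 3 useful states, giving maximum string length 2.
Counting accepting paths from p3 by length: 1 of length 0, 2 of length 1, 3 of length 2. Total 6.

6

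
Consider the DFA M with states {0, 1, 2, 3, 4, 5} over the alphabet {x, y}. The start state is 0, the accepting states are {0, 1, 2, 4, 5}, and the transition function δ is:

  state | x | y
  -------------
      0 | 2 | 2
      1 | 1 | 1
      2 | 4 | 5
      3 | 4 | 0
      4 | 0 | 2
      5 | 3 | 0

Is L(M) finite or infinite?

infinite

State 0 is reachable from the start and can reach an accepting state, and it lies on the cycle 0 → 2 → 4 → 0.
Traversing that cycle any number of times yields accepted strings of unbounded length, so the language is infinite.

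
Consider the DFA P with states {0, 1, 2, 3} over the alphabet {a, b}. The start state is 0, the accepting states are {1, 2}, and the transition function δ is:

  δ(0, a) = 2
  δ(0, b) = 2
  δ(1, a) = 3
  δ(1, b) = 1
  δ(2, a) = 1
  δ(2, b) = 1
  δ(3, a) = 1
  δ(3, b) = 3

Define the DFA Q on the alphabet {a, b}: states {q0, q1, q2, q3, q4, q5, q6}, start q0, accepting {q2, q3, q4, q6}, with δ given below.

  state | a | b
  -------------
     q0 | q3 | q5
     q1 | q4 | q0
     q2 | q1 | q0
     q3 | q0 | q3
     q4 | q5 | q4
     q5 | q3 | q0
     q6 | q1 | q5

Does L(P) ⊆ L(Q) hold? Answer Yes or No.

The string b is in L(P) but not in L(Q).
So L(P) ⊄ L(Q).

No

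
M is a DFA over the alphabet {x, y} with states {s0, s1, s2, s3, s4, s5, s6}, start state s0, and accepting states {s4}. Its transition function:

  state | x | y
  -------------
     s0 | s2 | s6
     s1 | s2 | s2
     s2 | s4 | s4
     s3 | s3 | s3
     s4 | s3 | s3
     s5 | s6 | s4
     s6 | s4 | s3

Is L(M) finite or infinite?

The useful states (reachable from s0 and able to reach an accepting state) are {s0, s2, s4, s6}.
Restricted to these states the transition graph has no cycle, so every accepting path has bounded length and L is finite.

finite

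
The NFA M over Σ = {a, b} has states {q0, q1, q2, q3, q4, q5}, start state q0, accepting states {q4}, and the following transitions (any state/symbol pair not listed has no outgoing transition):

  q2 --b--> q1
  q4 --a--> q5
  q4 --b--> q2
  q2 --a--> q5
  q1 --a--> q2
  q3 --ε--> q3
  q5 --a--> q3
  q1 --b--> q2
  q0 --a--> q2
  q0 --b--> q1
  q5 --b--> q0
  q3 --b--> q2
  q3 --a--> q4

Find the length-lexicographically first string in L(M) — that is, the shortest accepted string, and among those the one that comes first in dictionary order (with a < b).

aaaa

A breadth-first search from q0 reaches an accepting state first via the path q0 → q2 → q5 → q3 → q4 on input aaaa.
No string of length < 4 is accepted (BFS exhausts all shorter strings without reaching an accepting state), and aaaa is the lexicographically least accepting string of length 4.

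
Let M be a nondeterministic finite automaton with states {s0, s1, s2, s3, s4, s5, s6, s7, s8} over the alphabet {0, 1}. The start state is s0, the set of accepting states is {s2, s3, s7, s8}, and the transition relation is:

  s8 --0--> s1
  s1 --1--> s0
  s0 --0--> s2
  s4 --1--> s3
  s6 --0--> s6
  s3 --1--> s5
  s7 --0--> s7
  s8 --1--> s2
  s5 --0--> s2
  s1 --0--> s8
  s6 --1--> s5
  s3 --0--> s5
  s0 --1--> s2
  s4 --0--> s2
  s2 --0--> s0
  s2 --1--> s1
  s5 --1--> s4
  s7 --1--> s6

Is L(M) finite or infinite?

State s0 is reachable from the start and can reach an accepting state, and it lies on the cycle s0 → s2 → s0.
Traversing that cycle any number of times yields accepted strings of unbounded length, so the language is infinite.

infinite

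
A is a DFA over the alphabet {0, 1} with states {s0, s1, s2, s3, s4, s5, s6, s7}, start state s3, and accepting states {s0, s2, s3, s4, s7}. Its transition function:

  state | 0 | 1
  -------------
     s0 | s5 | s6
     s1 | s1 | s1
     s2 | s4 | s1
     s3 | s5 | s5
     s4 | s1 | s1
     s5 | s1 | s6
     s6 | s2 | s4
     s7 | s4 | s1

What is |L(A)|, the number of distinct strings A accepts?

7

The useful subgraph on states {s2, s3, s4, s5, s6} is acyclic, so L(A) is finite; the longest accepting path visits 5 useful states, giving maximum string length 4.
Counting accepting paths from s3 by length: 1 of length 0, 4 of length 3, 2 of length 4. Total 7.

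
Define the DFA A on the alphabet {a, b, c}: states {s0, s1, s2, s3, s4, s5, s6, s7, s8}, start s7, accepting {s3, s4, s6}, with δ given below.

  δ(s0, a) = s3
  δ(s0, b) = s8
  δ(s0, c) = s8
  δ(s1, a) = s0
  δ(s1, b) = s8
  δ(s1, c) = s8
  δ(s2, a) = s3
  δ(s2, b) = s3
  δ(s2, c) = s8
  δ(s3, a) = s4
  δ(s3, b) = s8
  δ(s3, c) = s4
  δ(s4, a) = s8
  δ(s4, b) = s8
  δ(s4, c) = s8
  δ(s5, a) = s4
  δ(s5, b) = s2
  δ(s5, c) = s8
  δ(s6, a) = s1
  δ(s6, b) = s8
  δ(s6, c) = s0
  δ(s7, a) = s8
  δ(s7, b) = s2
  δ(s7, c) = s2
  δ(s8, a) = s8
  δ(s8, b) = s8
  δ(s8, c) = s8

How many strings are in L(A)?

The useful subgraph on states {s2, s3, s4, s7} is acyclic, so L(A) is finite; the longest accepting path visits 4 useful states, giving maximum string length 3.
Counting accepting paths from s7 by length: 4 of length 2, 8 of length 3. Total 12.

12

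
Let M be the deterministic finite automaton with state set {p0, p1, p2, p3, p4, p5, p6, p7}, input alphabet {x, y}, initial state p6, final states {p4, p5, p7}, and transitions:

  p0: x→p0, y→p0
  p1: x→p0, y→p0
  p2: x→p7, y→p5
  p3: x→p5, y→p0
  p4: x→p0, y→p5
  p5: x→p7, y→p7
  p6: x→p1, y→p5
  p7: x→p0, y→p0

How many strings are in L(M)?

The useful subgraph on states {p5, p6, p7} is acyclic, so L(M) is finite; the longest accepting path visits 3 useful states, giving maximum string length 2.
Counting accepting paths from p6 by length: 1 of length 1, 2 of length 2. Total 3.

3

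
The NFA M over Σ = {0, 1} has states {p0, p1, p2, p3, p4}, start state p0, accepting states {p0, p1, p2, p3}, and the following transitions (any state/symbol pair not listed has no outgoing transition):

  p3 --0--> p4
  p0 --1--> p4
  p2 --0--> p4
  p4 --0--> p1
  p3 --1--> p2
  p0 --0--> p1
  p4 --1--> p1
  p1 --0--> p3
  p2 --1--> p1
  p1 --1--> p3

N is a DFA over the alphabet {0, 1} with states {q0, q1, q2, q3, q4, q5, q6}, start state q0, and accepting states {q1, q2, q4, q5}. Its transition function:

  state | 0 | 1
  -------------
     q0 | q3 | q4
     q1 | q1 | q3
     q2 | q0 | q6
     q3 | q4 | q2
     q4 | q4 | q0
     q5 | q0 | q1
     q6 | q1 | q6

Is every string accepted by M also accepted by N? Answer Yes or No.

No

The empty string ε is in L(M) but not in L(N).
So L(M) ⊄ L(N).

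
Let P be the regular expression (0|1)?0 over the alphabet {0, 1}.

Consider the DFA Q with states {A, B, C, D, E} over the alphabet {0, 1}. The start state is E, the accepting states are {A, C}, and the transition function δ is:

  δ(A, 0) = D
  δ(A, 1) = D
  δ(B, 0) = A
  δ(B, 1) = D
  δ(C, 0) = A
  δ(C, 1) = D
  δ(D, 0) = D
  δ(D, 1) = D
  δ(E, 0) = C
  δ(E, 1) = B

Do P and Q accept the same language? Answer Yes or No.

Converting the expression P to a DFA (subset construction, then merging equivalent states) gives the minimal DFA with states {p0, p1, p2, p3, p4}, start state p0, accepting states {p1, p3} and transitions p0: 0→p1, 1→p2; p1: 0→p3, 1→p4; p2: 0→p3, 1→p4; p3: 0→p4, 1→p4; p4: 0→p4, 1→p4.
Exploring the product automaton P × Q from the start pair (p0, E), following both machines on each input symbol, reaches 5 state pairs: (p0, E), (p1, C), (p2, B), (p3, A), (p4, D).
P accepts in {p1, p3} and Q accepts in {A, C}. In every reachable pair the two components are either both accepting — (p1, C), (p3, A) — or both non-accepting, so no string is accepted by exactly one of the machines: L(P) \ L(Q) and L(Q) \ L(P) are both empty.
Hence every string is accepted by P iff it is accepted by Q, and the two languages coincide.

Yes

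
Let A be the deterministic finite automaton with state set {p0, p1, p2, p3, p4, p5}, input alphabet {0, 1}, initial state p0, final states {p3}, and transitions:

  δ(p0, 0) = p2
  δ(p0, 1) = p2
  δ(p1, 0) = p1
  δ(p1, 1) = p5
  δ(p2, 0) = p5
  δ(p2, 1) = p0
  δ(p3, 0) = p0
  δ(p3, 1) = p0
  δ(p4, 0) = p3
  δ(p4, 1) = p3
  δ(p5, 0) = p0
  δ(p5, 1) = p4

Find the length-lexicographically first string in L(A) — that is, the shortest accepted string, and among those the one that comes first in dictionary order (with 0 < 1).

A breadth-first search from p0 reaches an accepting state first via the path p0 → p2 → p5 → p4 → p3 on input 0010.
No string of length < 4 is accepted (BFS exhausts all shorter strings without reaching an accepting state), and 0010 is the lexicographically least accepting string of length 4.

0010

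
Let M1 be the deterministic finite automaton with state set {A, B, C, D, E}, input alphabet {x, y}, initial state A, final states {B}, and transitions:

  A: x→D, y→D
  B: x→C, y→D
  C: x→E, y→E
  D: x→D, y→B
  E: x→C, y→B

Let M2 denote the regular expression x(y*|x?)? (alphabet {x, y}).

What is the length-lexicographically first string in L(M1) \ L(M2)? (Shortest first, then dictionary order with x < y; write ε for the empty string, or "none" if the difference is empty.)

yy

The string yy is accepted by M1 but not by M2.
No shorter string lies in the difference, and yy is the lexicographically first length-2 string in L(M1) \ L(M2).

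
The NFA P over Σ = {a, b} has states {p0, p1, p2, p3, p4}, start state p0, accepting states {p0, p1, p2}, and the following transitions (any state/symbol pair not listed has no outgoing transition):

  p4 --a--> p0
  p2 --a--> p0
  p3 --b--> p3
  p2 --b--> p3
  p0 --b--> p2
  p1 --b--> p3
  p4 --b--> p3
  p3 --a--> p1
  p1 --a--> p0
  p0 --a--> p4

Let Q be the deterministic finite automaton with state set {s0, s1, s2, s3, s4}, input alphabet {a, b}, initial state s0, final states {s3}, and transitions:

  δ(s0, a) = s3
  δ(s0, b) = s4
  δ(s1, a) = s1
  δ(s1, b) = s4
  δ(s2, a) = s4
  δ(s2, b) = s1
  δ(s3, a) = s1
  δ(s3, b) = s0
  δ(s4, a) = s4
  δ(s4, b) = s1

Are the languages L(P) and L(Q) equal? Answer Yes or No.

The empty string ε is accepted by P but rejected by Q.
So L(P) ≠ L(Q).

No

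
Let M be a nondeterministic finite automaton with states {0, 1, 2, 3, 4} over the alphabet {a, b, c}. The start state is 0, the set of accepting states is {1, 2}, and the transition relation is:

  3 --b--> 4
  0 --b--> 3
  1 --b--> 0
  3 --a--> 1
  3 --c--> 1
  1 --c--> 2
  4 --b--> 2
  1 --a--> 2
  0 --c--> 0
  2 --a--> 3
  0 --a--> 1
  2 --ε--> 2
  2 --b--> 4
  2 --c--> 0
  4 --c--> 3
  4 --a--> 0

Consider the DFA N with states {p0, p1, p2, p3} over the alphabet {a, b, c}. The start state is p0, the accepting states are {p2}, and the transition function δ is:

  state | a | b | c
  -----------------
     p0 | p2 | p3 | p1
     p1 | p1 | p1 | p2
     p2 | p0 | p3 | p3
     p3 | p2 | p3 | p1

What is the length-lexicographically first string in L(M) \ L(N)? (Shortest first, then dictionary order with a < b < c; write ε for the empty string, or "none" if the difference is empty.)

aa

The string aa is accepted by M but not by N.
No shorter string lies in the difference, and aa is the lexicographically first length-2 string in L(M) \ L(N).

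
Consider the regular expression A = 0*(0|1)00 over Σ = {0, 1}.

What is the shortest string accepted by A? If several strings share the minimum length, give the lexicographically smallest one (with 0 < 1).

000

By inspection of the expression, no string of length less than 3 matches, and 000 is the lexicographically first match of length 3.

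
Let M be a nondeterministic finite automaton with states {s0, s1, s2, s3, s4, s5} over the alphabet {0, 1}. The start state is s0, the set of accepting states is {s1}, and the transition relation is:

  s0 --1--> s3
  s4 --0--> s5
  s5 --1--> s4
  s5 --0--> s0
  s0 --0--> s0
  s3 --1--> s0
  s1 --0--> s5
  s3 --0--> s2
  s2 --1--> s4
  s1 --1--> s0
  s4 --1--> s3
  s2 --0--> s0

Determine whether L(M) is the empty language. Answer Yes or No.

The states reachable from the start state are {s0, s2, s3, s4, s5}.
None of the accepting states {s1} is reachable, so no string is accepted and L(M) = ∅.

Yes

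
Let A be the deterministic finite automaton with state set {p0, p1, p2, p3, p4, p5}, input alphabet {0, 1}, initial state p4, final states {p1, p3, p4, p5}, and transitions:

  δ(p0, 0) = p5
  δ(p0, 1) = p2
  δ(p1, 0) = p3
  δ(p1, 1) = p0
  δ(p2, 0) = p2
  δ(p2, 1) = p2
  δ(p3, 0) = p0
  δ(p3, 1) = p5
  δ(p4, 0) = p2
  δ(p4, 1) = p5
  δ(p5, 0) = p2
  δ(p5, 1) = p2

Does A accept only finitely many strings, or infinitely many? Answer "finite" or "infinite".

The useful states (reachable from p4 and able to reach an accepting state) are {p4, p5}.
Restricted to these states the transition graph has no cycle, so every accepting path has bounded length and L is finite.

finite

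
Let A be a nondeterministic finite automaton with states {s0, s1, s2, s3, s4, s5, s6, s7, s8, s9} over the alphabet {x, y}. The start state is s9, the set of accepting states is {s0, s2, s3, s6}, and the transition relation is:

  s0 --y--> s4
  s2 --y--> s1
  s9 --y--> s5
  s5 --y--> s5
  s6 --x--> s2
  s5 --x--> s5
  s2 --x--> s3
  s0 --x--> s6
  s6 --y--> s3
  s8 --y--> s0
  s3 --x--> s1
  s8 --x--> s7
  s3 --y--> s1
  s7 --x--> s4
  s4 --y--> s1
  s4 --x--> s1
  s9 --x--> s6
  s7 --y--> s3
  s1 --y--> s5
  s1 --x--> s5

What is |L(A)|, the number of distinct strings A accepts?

4

The useful subgraph on states {s2, s3, s6, s9} is acyclic, so L(A) is finite; the longest accepting path visits 4 useful states, giving maximum string length 3.
Counting accepting paths from s9 by length: 1 of length 1, 2 of length 2, 1 of length 3. Total 4.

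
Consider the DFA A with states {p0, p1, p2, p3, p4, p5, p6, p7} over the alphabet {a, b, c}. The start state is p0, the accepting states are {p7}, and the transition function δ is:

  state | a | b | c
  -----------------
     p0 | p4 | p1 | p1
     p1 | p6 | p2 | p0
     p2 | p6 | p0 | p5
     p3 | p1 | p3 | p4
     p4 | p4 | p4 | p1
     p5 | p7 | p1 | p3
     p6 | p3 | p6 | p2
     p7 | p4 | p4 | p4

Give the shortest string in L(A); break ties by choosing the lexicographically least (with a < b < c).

A breadth-first search from p0 reaches an accepting state first via the path p0 → p1 → p2 → p5 → p7 on input bbca.
No string of length < 4 is accepted (BFS exhausts all shorter strings without reaching an accepting state), and bbca is the lexicographically least accepting string of length 4.

bbca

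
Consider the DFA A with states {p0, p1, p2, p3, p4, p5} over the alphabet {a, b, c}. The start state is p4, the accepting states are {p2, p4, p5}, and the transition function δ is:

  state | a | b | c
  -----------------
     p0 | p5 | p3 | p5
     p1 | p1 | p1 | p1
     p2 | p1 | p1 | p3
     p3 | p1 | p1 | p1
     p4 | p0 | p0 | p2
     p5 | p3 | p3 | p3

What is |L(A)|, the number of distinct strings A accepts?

The useful subgraph on states {p0, p2, p4, p5} is acyclic, so L(A) is finite; the longest accepting path visits 3 useful states, giving maximum string length 2.
Counting accepting paths from p4 by length: 1 of length 0, 1 of length 1, 4 of length 2. Total 6.

6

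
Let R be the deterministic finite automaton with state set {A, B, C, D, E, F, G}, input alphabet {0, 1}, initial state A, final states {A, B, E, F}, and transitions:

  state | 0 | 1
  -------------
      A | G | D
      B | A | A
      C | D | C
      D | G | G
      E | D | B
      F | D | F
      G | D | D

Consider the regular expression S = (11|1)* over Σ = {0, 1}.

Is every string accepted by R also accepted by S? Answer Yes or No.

Converting the expression S to a DFA (subset construction, then merging equivalent states) gives the minimal DFA with states {s0, s1}, start state s0, accepting states {s0} and transitions s0: 0→s1, 1→s0; s1: 0→s1, 1→s1.
Exploring the product automaton R × S from the start pair (A, s0), following both machines on each input symbol, reaches 5 state pairs: (A, s0), (G, s1), (D, s0), (D, s1), (G, s0).
R accepts in {A, B, E, F} and S accepts in {s0}. The reachable pairs whose R-component is accepting are (A, s0); in each of them the S-component is accepting too, so the product for L(R) \ L(S) (R-component accepting, S-component rejecting) has no reachable accepting pair and the difference is empty.
Hence every string in L(R) is also in L(S).

Yes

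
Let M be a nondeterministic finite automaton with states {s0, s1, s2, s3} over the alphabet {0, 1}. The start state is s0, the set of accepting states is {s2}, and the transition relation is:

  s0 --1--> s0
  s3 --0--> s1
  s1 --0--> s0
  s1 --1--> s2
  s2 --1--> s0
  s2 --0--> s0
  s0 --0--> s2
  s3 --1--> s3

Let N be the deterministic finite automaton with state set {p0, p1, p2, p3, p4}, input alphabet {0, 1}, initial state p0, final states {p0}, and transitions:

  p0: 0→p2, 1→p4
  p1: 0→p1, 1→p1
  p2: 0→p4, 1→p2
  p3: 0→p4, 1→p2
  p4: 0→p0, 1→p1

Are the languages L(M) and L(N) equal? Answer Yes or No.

No

The string 0 is accepted by M but rejected by N.
So L(M) ≠ L(N).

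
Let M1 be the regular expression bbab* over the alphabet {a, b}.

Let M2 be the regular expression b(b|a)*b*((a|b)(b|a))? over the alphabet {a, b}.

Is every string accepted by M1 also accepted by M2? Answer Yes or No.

Converting the expression M1 to a DFA (subset construction, then merging equivalent states) gives the minimal DFA with states {r0, r1, r2, r3, r4}, start state r0, accepting states {r4} and transitions r0: a→r1, b→r2; r1: a→r1, b→r1; r2: a→r1, b→r3; r3: a→r4, b→r1; r4: a→r1, b→r4.
Converting the expression M2 to a DFA (subset construction, then merging equivalent states) gives the minimal DFA with states {t0, t1, t2}, start state t0, accepting states {t2} and transitions t0: a→t1, b→t2; t1: a→t1, b→t1; t2: a→t2, b→t2.
Exploring the product automaton M1 × M2 from the start pair (r0, t0), following both machines on each input symbol, reaches 6 state pairs: (r0, t0), (r1, t1), (r2, t2), (r1, t2), (r3, t2), (r4, t2).
M1 accepts in {r4} and M2 accepts in {t2}. The reachable pairs whose M1-component is accepting are (r4, t2); in each of them the M2-component is accepting too, so the product for L(M1) \ L(M2) (M1-component accepting, M2-component rejecting) has no reachable accepting pair and the difference is empty.
Hence every string in L(M1) is also in L(M2).

Yes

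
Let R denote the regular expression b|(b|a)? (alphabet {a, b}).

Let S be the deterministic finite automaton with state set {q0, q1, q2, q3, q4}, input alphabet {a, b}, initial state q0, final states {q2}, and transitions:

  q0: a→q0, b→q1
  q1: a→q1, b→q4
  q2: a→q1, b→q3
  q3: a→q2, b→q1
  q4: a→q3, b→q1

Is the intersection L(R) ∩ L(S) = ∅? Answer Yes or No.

Yes

Converting the expression R to a DFA (subset construction, then merging equivalent states) gives the minimal DFA with states {r0, r1, r2}, start state r0, accepting states {r0, r1} and transitions r0: a→r1, b→r1; r1: a→r2, b→r2; r2: a→r2, b→r2.
Exploring the product automaton R × S from the start pair (r0, q0), following both machines on each input symbol, reaches 8 state pairs: (r0, q0), (r1, q0), (r1, q1), (r2, q0), (r2, q1), (r2, q4), (r2, q3), (r2, q2).
R accepts in {r0, r1} and S accepts in {q2}; no reachable pair has both components accepting, so no string drives both machines to acceptance simultaneously and L(R) ∩ L(S) = ∅.
So no string is accepted by both, and the intersection is empty.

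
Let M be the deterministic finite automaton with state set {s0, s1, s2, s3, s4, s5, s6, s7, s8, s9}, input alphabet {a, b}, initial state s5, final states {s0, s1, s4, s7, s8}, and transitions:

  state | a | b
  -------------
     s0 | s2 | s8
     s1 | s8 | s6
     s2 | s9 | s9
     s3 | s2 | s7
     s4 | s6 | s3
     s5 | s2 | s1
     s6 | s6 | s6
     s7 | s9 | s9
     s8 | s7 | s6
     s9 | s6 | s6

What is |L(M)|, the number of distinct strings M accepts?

The useful subgraph on states {s1, s5, s7, s8} is acyclic, so L(M) is finite; the longest accepting path visits 4 useful states, giving maximum string length 3.
Counting accepting paths from s5 by length: 1 of length 1, 1 of length 2, 1 of length 3. Total 3.

3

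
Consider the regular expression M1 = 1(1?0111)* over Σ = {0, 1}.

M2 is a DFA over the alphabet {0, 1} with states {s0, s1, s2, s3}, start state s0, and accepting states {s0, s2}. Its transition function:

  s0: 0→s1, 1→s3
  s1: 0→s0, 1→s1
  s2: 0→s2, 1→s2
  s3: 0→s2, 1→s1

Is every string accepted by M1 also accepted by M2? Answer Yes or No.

No

The string 1 is in L(M1) but not in L(M2).
So L(M1) ⊄ L(M2).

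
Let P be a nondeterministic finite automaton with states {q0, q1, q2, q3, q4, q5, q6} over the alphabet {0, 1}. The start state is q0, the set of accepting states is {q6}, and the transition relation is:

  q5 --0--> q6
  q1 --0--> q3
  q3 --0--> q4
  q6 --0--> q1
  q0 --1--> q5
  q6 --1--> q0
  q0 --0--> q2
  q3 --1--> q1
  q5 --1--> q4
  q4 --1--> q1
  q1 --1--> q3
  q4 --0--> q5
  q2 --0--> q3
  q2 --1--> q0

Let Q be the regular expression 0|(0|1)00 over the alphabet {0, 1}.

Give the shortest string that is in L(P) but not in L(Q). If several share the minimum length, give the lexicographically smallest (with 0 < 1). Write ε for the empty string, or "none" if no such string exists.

The string 10 is accepted by P but not by Q.
No shorter string lies in the difference, and 10 is the lexicographically first length-2 string in L(P) \ L(Q).

10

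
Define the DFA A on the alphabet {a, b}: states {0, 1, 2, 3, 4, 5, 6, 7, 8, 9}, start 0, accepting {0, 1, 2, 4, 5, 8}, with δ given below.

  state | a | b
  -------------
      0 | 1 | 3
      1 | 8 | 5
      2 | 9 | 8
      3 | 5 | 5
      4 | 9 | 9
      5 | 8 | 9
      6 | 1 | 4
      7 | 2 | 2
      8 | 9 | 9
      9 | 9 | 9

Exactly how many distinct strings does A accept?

9

The useful subgraph on states {0, 1, 3, 5, 8} is acyclic, so L(A) is finite; the longest accepting path visits 4 useful states, giving maximum string length 3.
Counting accepting paths from 0 by length: 1 of length 0, 1 of length 1, 4 of length 2, 3 of length 3. Total 9.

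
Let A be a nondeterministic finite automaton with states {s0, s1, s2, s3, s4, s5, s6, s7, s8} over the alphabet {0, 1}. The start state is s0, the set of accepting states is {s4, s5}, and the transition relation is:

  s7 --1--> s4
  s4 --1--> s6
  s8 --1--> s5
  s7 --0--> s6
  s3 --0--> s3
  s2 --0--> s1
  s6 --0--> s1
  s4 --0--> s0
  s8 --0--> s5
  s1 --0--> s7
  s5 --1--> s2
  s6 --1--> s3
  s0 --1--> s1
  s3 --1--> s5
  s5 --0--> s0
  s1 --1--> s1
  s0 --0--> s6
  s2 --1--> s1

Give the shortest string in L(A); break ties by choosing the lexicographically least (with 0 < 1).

A breadth-first search from s0 reaches an accepting state first via the path s0 → s6 → s3 → s5 on input 011.
No string of length < 3 is accepted (BFS exhausts all shorter strings without reaching an accepting state), and 011 is the lexicographically least accepting string of length 3.

011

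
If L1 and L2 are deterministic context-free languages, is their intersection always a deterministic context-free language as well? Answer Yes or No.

No

DCFLs are closed under complement (normalise the DPDA to read all of its input, then flip the verdict). If they were also closed under intersection, De Morgan would make them closed under union; but {aⁿbⁿ : n≥0} and {aⁿb²ⁿ : n≥0} are DCFLs (push the a's; pop one per b, respectively one per two b's) whose union no deterministic PDA accepts: a DPDA for it would have a single run on aⁿb²ⁿ, accepting after the prefix aⁿbⁿ and accepting again after n more b's; an ordinary PDA that simulates it on a's and b's and, at any moment when it is accepting, may switch to reading only a fresh letter c while feeding each c to the simulation as a b, would accept aⁱbʲcᵏ (k≥1) exactly when both aⁱbʲ and aⁱbʲ⁺ᵏ are in the language, i.e. its language intersected with the regular set a*b*c⁺ would be exactly {aⁿbⁿcⁿ : n≥1} — impossible, since context-free languages are closed under intersection with regular sets and {aⁿbⁿcⁿ} is not context-free.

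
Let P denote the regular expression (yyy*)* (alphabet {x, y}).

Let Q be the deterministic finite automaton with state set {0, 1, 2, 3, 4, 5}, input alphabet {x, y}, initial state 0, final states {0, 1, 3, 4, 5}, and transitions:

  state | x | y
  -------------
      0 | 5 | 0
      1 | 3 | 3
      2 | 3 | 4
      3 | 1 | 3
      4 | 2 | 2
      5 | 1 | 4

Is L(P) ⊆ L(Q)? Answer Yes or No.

Converting the expression P to a DFA (subset construction, then merging equivalent states) gives the minimal DFA with states {p0, p1, p2, p3}, start state p0, accepting states {p0, p3} and transitions p0: x→p1, y→p2; p1: x→p1, y→p1; p2: x→p1, y→p3; p3: x→p1, y→p3.
Exploring the product automaton P × Q from the start pair (p0, 0), following both machines on each input symbol, reaches 8 state pairs: (p0, 0), (p1, 5), (p2, 0), (p1, 1), (p1, 4), (p3, 0), (p1, 3), (p1, 2).
P accepts in {p0, p3} and Q accepts in {0, 1, 3, 4, 5}. The reachable pairs whose P-component is accepting are (p0, 0), (p3, 0); in each of them the Q-component is accepting too, so the product for L(P) \ L(Q) (P-component accepting, Q-component rejecting) has no reachable accepting pair and the difference is empty.
Hence every string in L(P) is also in L(Q).

Yes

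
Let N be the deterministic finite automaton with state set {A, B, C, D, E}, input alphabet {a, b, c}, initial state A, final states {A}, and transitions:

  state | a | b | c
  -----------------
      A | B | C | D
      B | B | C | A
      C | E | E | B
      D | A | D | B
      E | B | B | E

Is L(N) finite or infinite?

State A is reachable from the start and can reach an accepting state, and it lies on the cycle A → B → A.
Traversing that cycle any number of times yields accepted strings of unbounded length, so the language is infinite.

infinite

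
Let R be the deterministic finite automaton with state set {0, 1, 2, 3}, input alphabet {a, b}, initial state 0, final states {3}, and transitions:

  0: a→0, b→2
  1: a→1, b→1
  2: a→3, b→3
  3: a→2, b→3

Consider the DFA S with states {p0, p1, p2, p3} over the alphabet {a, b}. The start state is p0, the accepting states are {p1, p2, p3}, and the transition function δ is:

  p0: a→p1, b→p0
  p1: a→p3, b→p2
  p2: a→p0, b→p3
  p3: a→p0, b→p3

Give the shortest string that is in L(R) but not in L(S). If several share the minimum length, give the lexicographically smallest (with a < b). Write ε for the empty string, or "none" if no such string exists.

bb

The string bb is accepted by R but not by S.
No shorter string lies in the difference, and bb is the lexicographically first length-2 string in L(R) \ L(S).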